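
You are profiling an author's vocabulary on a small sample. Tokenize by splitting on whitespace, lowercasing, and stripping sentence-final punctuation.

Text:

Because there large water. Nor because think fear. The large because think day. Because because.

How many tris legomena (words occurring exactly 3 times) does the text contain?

0

Frequencies: because:5, large:2, think:2, there:1, water:1, nor:1, fear:1, the:1, day:1
Words with frequency 3: (none)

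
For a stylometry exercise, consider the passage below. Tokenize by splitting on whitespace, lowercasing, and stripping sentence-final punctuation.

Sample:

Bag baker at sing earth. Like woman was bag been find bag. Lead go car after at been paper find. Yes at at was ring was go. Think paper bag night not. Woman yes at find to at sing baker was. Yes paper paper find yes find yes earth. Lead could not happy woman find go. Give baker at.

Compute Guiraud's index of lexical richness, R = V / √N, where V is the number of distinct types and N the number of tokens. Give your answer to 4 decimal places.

N = 59, V = 24.
√N = 7.681146
R = 24 / 7.681146 = 3.1245

3.1245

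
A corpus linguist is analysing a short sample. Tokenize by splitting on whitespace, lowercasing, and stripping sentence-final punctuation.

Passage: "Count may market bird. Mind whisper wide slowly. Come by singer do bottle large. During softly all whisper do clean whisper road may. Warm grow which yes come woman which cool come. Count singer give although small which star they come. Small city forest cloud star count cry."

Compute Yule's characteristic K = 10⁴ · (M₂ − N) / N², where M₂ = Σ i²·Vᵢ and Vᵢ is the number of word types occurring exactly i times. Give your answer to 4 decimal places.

173.6111

Frequencies: come:4, count:3, whisper:3, which:3, may:2, singer:2, do:2, small:2, star:2, market:1, bird:1, mind:1, wide:1, slowly:1, by:1, bottle:1, large:1, during:1, softly:1, all:1, … (14 more, each freq 1)
N = 48. Frequency spectrum: V_1=25, V_2=5, V_3=3, V_4=1
M₂ = 1²·25 + 2²·5 + 3²·3 + 4²·1 = 88
K = 10000 × (88 − 48) / 48² = 173.6111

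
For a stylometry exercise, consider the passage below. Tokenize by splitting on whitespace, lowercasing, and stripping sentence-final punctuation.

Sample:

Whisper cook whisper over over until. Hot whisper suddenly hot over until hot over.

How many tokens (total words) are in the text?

14

Tokens: whisper, cook, whisper, over, over, until, hot, whisper, suddenly, hot, over, until, hot, over
N = 14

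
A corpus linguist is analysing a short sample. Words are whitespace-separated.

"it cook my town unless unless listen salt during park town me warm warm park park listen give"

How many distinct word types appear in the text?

12

Distinct types: {cook, during, give, it, listen, me, my, park, salt, town, unless, warm}
V = 12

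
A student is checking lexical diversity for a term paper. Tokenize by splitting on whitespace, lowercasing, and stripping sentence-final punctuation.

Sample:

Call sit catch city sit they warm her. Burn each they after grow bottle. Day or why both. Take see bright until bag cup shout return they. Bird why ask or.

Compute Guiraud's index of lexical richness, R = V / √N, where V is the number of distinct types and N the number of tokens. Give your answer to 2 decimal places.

4.67

N = 31, V = 26.
√N = 5.567764
R = 26 / 5.567764 = 4.67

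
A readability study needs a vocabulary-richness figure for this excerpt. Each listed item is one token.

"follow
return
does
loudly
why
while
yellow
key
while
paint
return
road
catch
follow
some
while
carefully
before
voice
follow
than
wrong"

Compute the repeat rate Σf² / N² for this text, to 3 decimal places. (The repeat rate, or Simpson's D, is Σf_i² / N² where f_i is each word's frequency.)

Frequencies: follow:3, while:3, return:2, does:1, loudly:1, why:1, yellow:1, key:1, paint:1, road:1, catch:1, some:1, carefully:1, before:1, voice:1, than:1, wrong:1
Σf² = 36; N² = 484
Repeat rate = 36 / 484 = 0.074

0.074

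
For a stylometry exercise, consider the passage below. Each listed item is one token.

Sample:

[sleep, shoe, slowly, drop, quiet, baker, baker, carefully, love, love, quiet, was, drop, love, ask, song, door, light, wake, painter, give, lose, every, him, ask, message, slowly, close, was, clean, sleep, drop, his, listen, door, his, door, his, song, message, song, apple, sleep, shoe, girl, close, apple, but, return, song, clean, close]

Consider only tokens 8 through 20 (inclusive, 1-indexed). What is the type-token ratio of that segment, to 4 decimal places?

Segment tokens 8–20: carefully, love, love, quiet, was, drop, love, ask, song, door, light, wake, painter
Segment N = 13, segment V = 11.
TTR = 11 / 13 = 0.8462

0.8462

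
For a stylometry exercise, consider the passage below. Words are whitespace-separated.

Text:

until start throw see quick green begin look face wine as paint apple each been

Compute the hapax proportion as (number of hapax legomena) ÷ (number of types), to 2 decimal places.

1.00

Frequencies: until:1, start:1, throw:1, see:1, quick:1, green:1, begin:1, look:1, face:1, wine:1, as:1, paint:1, apple:1, each:1, been:1
Hapax count = 15; type count = 15.
Ratio = 15 / 15 = 1.00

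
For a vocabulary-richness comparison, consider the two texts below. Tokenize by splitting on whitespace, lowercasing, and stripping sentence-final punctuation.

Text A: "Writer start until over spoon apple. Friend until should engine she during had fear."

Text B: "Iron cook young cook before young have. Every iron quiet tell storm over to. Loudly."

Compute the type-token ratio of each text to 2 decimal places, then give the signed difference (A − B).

TTR(A) = 13/14 = 0.93
TTR(B) = 12/15 = 0.80
Difference = 0.93 − 0.80 = 0.13

0.13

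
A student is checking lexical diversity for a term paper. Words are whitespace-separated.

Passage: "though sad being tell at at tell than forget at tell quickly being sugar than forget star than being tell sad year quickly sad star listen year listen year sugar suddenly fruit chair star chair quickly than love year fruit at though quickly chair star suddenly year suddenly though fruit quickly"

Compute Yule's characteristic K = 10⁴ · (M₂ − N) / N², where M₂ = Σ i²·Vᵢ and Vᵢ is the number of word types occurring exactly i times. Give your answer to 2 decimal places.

499.81

Frequencies: quickly:5, year:5, tell:4, at:4, than:4, star:4, though:3, sad:3, being:3, suddenly:3, fruit:3, chair:3, forget:2, sugar:2, listen:2, love:1
N = 51. Frequency spectrum: V_1=1, V_2=3, V_3=6, V_4=4, V_5=2
M₂ = 1²·1 + 2²·3 + 3²·6 + 4²·4 + 5²·2 = 181
K = 10000 × (181 − 51) / 51² = 499.81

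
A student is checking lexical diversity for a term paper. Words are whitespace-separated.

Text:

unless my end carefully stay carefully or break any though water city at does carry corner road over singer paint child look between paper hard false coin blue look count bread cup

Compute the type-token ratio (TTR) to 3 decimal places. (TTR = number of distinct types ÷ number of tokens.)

N = 32 tokens, V = 30 types.
TTR = V / N = 30 / 32 = 0.938

0.938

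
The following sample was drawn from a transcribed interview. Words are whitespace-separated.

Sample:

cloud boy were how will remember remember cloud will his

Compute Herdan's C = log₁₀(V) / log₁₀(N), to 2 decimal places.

N = 10, V = 7.
log₁₀(V) = 0.845098, log₁₀(N) = 1.000000
C = 0.845098 / 1.000000 = 0.85

0.85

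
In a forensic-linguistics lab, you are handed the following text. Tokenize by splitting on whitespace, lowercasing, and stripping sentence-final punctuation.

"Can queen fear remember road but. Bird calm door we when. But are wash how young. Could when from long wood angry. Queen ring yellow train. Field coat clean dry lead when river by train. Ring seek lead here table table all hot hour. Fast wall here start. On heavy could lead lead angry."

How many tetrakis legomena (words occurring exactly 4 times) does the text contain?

1

Frequencies: lead:4, when:3, queen:2, but:2, could:2, angry:2, ring:2, train:2, here:2, table:2, can:1, fear:1, remember:1, road:1, bird:1, calm:1, door:1, we:1, are:1, wash:1, … (21 more, each freq 1)
Words with frequency 4: lead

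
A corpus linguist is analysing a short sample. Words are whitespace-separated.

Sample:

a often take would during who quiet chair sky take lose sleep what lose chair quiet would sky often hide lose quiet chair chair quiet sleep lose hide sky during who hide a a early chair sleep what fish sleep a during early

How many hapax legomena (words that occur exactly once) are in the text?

1

Frequencies: chair:5, a:4, quiet:4, lose:4, sleep:4, during:3, sky:3, hide:3, often:2, take:2, would:2, who:2, what:2, early:2, fish:1
Hapax (freq=1): fish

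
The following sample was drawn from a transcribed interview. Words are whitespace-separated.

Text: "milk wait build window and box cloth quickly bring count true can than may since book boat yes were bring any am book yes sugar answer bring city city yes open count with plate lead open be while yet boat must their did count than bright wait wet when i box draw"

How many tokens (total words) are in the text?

52

Tokens: milk, wait, build, window, and, box, cloth, quickly, bring, count, true, can, than, may, since, book, boat, yes, were, bring, any, am, book, yes, sugar, answer, bring, city, city, yes, open, count, with, plate, lead, open, be, while, yet, boat, must, their, did, count, than, bright, wait, wet, when, i, box, draw
N = 52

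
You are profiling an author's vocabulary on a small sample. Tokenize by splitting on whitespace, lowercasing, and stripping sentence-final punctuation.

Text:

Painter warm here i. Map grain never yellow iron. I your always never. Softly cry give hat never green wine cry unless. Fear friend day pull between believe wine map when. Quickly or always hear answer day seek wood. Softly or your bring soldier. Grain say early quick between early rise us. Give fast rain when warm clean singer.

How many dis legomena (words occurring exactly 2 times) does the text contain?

Frequencies: never:3, warm:2, i:2, map:2, grain:2, your:2, always:2, softly:2, cry:2, give:2, wine:2, day:2, between:2, when:2, or:2, early:2, painter:1, here:1, yellow:1, iron:1, … (22 more, each freq 1)
Words with frequency 2: always, between, cry, day, early, give, grain, i, map, or, softly, warm, when, wine, your

15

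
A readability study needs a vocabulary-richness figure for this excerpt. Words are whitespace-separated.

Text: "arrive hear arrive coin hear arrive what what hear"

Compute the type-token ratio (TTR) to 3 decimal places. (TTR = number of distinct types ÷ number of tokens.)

0.444

N = 9 tokens, V = 4 types.
TTR = V / N = 4 / 9 = 0.444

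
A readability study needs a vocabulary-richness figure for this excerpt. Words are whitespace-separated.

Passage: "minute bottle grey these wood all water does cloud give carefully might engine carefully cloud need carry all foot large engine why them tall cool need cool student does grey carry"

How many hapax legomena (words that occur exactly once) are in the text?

13

Frequencies: grey:2, all:2, does:2, cloud:2, carefully:2, engine:2, need:2, carry:2, cool:2, minute:1, bottle:1, these:1, wood:1, water:1, give:1, might:1, foot:1, large:1, why:1, them:1, … (2 more, each freq 1)
Hapax (freq=1): bottle, foot, give, large, might, minute, student, tall, them, these, water, why, wood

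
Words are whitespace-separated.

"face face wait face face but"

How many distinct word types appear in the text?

Distinct types: {but, face, wait}
V = 3

3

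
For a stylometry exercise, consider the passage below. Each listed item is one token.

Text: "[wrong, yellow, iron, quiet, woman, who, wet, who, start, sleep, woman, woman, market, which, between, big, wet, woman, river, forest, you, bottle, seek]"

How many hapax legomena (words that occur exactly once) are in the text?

15

Frequencies: woman:4, who:2, wet:2, wrong:1, yellow:1, iron:1, quiet:1, start:1, sleep:1, market:1, which:1, between:1, big:1, river:1, forest:1, you:1, bottle:1, seek:1
Hapax (freq=1): between, big, bottle, forest, iron, market, quiet, river, seek, sleep, start, which, wrong, yellow, you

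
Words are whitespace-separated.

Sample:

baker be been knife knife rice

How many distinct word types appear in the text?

5

Distinct types: {baker, be, been, knife, rice}
V = 5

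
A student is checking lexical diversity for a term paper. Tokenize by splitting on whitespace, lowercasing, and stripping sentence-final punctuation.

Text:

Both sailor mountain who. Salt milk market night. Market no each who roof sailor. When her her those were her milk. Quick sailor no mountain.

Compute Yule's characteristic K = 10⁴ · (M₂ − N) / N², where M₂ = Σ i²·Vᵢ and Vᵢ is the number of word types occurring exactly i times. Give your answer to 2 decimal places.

Frequencies: sailor:3, her:3, mountain:2, who:2, milk:2, market:2, no:2, both:1, salt:1, night:1, each:1, roof:1, when:1, those:1, were:1, quick:1
N = 25. Frequency spectrum: V_1=9, V_2=5, V_3=2
M₂ = 1²·9 + 2²·5 + 3²·2 = 47
K = 10000 × (47 − 25) / 25² = 352.00

352.00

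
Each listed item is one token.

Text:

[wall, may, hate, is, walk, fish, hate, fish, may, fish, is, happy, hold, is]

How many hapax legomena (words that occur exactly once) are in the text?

4

Frequencies: is:3, fish:3, may:2, hate:2, wall:1, walk:1, happy:1, hold:1
Hapax (freq=1): happy, hold, walk, wall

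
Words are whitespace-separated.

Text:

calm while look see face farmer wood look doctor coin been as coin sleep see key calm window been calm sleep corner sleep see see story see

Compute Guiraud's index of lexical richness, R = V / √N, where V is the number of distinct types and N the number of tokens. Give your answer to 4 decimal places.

N = 27, V = 16.
√N = 5.196152
R = 16 / 5.196152 = 3.0792

3.0792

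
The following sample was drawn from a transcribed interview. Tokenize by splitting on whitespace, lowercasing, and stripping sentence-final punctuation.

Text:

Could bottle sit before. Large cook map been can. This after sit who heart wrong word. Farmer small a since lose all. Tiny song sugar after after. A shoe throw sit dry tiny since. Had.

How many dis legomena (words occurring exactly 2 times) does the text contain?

Frequencies: sit:3, after:3, a:2, since:2, tiny:2, could:1, bottle:1, before:1, large:1, cook:1, map:1, been:1, can:1, this:1, who:1, heart:1, wrong:1, word:1, farmer:1, small:1, … (8 more, each freq 1)
Words with frequency 2: a, since, tiny

3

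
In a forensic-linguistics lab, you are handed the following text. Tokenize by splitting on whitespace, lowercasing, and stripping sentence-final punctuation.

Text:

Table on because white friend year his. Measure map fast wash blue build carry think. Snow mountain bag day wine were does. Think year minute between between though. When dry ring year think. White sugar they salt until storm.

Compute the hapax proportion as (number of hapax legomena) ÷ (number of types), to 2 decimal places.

Frequencies: year:3, think:3, white:2, between:2, table:1, on:1, because:1, friend:1, his:1, measure:1, map:1, fast:1, wash:1, blue:1, build:1, carry:1, snow:1, mountain:1, bag:1, day:1, … (13 more, each freq 1)
Hapax count = 29; type count = 33.
Ratio = 29 / 33 = 0.88

0.88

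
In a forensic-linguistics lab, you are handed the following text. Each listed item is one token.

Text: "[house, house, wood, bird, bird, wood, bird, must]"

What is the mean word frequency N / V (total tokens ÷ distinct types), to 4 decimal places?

N = 8 tokens, V = 4 types.
Mean frequency = N / V = 8 / 4 = 2.0000

2.0000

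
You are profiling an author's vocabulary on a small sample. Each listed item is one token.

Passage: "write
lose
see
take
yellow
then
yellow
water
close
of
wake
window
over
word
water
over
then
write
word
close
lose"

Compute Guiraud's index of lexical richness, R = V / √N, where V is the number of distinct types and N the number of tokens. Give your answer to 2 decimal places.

N = 21, V = 13.
√N = 4.582576
R = 13 / 4.582576 = 2.84

2.84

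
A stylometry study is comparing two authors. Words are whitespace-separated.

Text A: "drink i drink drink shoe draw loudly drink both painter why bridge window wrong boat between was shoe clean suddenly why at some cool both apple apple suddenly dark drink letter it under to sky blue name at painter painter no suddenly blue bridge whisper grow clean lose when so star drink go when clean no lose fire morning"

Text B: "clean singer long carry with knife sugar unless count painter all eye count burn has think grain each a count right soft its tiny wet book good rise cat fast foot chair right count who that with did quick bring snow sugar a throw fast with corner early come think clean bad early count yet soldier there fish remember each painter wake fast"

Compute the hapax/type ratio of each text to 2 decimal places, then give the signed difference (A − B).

A: hapax=24, V=38, ratio=0.63
B: hapax=36, V=47, ratio=0.77
Difference = 0.63 − 0.77 = -0.14

-0.14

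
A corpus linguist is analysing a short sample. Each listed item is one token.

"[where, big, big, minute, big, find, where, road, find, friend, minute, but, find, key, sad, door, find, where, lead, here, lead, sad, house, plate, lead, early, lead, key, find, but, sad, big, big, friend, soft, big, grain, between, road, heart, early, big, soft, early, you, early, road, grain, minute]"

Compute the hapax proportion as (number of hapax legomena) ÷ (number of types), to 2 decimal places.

0.35

Frequencies: big:7, find:5, lead:4, early:4, where:3, minute:3, road:3, sad:3, friend:2, but:2, key:2, soft:2, grain:2, door:1, here:1, house:1, plate:1, between:1, heart:1, you:1
Hapax count = 7; type count = 20.
Ratio = 7 / 20 = 0.35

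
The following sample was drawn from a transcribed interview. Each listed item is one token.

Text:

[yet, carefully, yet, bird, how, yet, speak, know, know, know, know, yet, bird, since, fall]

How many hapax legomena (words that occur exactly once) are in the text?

5

Frequencies: yet:4, know:4, bird:2, carefully:1, how:1, speak:1, since:1, fall:1
Hapax (freq=1): carefully, fall, how, since, speak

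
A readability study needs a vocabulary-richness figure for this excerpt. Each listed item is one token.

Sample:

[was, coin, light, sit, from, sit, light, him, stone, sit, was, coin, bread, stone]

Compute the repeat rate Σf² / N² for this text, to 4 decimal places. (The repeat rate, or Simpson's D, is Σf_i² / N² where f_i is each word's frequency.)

0.1429

Frequencies: sit:3, was:2, coin:2, light:2, stone:2, from:1, him:1, bread:1
Σf² = 28; N² = 196
Repeat rate = 28 / 196 = 0.1429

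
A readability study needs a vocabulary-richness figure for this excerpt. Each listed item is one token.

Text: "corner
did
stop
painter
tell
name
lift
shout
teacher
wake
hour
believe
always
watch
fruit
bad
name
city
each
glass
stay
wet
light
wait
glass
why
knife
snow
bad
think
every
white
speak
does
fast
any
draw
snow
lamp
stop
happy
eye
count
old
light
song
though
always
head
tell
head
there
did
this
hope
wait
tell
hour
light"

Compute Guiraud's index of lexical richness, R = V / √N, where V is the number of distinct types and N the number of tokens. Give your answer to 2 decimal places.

5.86

N = 59, V = 45.
√N = 7.681146
R = 45 / 7.681146 = 5.86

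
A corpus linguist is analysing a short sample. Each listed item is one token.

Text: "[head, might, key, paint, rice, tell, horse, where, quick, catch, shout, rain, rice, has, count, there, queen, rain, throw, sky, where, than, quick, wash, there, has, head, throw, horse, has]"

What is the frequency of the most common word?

Frequencies: has:3, head:2, rice:2, horse:2, where:2, quick:2, rain:2, there:2, throw:2, might:1, key:1, paint:1, tell:1, catch:1, shout:1, count:1, queen:1, sky:1, than:1, wash:1
Most common: 'has' with frequency 3.

3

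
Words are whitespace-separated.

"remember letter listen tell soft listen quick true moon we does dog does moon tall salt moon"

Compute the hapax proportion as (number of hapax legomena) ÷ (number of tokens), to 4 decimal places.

Frequencies: moon:3, listen:2, does:2, remember:1, letter:1, tell:1, soft:1, quick:1, true:1, we:1, dog:1, tall:1, salt:1
Hapax count = 10; token count = 17.
Ratio = 10 / 17 = 0.5882

0.5882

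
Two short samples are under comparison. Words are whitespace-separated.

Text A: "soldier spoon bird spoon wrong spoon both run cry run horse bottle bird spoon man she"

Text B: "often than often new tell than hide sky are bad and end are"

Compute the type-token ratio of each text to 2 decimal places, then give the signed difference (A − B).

-0.08

TTR(A) = 11/16 = 0.69
TTR(B) = 10/13 = 0.77
Difference = 0.69 − 0.77 = -0.08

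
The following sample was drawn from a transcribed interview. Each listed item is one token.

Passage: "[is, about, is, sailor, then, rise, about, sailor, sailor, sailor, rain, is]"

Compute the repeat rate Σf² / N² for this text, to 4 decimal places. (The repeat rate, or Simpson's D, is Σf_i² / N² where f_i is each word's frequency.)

0.2222

Frequencies: sailor:4, is:3, about:2, then:1, rise:1, rain:1
Σf² = 32; N² = 144
Repeat rate = 32 / 144 = 0.2222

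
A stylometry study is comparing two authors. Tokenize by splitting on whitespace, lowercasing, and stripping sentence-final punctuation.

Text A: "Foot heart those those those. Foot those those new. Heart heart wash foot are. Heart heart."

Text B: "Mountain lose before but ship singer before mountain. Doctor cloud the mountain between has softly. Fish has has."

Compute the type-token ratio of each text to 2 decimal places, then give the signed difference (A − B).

TTR(A) = 6/16 = 0.38
TTR(B) = 13/18 = 0.72
Difference = 0.38 − 0.72 = -0.34

-0.34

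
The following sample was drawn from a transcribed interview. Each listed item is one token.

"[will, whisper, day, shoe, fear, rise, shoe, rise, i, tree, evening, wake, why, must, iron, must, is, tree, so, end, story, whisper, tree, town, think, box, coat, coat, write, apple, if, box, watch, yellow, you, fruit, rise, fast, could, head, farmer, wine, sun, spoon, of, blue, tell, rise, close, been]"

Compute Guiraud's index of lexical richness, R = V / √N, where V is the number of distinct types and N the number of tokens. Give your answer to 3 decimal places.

N = 50, V = 40.
√N = 7.071068
R = 40 / 7.071068 = 5.657

5.657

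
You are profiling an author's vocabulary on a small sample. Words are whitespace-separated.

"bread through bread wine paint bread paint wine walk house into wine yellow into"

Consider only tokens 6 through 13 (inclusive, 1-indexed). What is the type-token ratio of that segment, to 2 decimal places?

Segment tokens 6–13: bread, paint, wine, walk, house, into, wine, yellow
Segment N = 8, segment V = 7.
TTR = 7 / 8 = 0.88

0.88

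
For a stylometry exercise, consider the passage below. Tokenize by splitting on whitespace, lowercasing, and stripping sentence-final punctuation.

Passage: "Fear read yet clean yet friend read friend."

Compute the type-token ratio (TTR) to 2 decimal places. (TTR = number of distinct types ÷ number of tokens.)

N = 8 tokens, V = 5 types.
TTR = V / N = 5 / 8 = 0.63

0.63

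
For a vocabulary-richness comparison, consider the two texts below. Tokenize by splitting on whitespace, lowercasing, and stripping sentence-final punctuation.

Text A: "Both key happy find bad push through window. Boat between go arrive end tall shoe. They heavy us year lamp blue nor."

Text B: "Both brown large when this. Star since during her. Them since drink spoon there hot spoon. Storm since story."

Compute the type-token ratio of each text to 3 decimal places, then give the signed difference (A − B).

0.158

TTR(A) = 22/22 = 1.000
TTR(B) = 16/19 = 0.842
Difference = 1.000 − 0.842 = 0.158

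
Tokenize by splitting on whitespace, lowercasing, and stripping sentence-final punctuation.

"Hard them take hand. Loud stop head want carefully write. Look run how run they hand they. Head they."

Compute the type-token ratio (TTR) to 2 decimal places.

N = 19 tokens, V = 14 types.
TTR = V / N = 14 / 19 = 0.74

0.74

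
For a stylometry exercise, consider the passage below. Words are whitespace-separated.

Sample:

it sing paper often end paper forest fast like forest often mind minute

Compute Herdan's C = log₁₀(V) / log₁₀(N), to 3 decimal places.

N = 13, V = 10.
log₁₀(V) = 1.000000, log₁₀(N) = 1.113943
C = 1.000000 / 1.113943 = 0.898

0.898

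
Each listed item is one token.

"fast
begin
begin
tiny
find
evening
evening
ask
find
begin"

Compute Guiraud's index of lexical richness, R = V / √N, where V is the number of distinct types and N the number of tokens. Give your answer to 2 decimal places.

N = 10, V = 6.
√N = 3.162278
R = 6 / 3.162278 = 1.90

1.90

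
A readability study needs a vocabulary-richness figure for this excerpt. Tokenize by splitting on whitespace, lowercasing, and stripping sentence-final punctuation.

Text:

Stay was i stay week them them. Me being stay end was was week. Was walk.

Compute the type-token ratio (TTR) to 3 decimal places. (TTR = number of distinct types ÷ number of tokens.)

0.563

N = 16 tokens, V = 9 types.
TTR = V / N = 9 / 16 = 0.563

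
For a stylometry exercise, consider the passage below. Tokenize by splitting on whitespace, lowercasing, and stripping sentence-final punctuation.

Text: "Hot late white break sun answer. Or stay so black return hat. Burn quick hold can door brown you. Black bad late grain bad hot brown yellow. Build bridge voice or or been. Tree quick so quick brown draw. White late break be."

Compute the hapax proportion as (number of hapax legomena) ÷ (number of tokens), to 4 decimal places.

0.4419

Frequencies: late:3, or:3, quick:3, brown:3, hot:2, white:2, break:2, so:2, black:2, bad:2, sun:1, answer:1, stay:1, return:1, hat:1, burn:1, hold:1, can:1, door:1, you:1, … (9 more, each freq 1)
Hapax count = 19; token count = 43.
Ratio = 19 / 43 = 0.4419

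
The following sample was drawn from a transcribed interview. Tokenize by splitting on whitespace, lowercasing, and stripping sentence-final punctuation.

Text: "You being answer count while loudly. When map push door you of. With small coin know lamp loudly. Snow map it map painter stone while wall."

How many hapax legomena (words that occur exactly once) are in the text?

Frequencies: map:3, you:2, while:2, loudly:2, being:1, answer:1, count:1, when:1, push:1, door:1, of:1, with:1, small:1, coin:1, know:1, lamp:1, snow:1, it:1, painter:1, stone:1, … (1 more, each freq 1)
Hapax (freq=1): answer, being, coin, count, door, it, know, lamp, of, painter, push, small, snow, stone, wall, when, with

17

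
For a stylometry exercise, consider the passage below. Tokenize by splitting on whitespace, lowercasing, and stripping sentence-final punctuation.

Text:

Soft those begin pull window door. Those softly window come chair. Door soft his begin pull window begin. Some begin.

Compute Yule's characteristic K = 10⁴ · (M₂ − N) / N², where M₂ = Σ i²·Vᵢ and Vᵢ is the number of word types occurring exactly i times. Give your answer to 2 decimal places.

Frequencies: begin:4, window:3, soft:2, those:2, pull:2, door:2, softly:1, come:1, chair:1, his:1, some:1
N = 20. Frequency spectrum: V_1=5, V_2=4, V_3=1, V_4=1
M₂ = 1²·5 + 2²·4 + 3²·1 + 4²·1 = 46
K = 10000 × (46 − 20) / 20² = 650.00

650.00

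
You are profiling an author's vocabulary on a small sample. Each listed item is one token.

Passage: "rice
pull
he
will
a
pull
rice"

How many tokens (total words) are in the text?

Tokens: rice, pull, he, will, a, pull, rice
N = 7

7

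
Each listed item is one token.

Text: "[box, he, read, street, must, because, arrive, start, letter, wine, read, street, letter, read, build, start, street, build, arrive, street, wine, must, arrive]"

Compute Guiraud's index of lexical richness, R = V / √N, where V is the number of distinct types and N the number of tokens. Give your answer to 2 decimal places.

N = 23, V = 11.
√N = 4.795832
R = 11 / 4.795832 = 2.29

2.29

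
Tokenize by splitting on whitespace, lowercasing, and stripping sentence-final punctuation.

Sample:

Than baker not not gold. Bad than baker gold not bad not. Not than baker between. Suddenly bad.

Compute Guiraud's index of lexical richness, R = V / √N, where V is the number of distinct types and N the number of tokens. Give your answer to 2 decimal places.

1.65

N = 18, V = 7.
√N = 4.242641
R = 7 / 4.242641 = 1.65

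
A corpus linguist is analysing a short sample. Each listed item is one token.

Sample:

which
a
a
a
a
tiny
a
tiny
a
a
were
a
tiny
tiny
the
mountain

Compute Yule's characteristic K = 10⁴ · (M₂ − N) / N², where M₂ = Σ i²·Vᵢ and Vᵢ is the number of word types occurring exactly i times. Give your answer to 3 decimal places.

Frequencies: a:8, tiny:4, which:1, were:1, the:1, mountain:1
N = 16. Frequency spectrum: V_1=4, V_4=1, V_8=1
M₂ = 1²·4 + 4²·1 + 8²·1 = 84
K = 10000 × (84 − 16) / 16² = 2656.250

2656.250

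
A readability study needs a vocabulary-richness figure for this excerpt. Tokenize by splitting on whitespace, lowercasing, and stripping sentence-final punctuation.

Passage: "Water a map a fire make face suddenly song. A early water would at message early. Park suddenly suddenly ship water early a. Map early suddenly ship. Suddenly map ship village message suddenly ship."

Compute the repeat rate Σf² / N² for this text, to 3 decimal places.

Frequencies: suddenly:6, a:4, early:4, ship:4, water:3, map:3, message:2, fire:1, make:1, face:1, song:1, would:1, at:1, park:1, village:1
Σf² = 114; N² = 1156
Repeat rate = 114 / 1156 = 0.099

0.099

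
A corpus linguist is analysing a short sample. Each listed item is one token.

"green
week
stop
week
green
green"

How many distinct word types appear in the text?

3

Distinct types: {green, stop, week}
V = 3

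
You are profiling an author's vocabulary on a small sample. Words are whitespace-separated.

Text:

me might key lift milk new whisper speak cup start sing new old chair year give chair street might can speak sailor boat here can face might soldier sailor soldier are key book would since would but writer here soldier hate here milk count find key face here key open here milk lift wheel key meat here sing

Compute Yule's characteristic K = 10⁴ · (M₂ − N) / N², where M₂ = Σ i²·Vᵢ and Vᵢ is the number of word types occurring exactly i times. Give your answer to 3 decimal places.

255.648

Frequencies: here:6, key:5, might:3, milk:3, soldier:3, lift:2, new:2, speak:2, sing:2, chair:2, can:2, sailor:2, face:2, would:2, me:1, whisper:1, cup:1, start:1, old:1, year:1, … (14 more, each freq 1)
N = 58. Frequency spectrum: V_1=20, V_2=9, V_3=3, V_5=1, V_6=1
M₂ = 1²·20 + 2²·9 + 3²·3 + 5²·1 + 6²·1 = 144
K = 10000 × (144 − 58) / 58² = 255.648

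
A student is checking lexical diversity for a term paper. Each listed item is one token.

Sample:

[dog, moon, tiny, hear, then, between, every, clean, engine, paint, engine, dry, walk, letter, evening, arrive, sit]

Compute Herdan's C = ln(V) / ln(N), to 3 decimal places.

N = 17, V = 16.
ln(V) = 2.772589, ln(N) = 2.833213
C = 2.772589 / 2.833213 = 0.979

0.979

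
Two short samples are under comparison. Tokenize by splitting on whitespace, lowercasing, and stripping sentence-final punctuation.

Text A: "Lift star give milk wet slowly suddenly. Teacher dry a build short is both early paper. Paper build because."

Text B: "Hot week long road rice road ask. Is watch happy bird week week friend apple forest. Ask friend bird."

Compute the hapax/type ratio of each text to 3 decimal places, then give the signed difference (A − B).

A: hapax=15, V=17, ratio=0.882
B: hapax=8, V=13, ratio=0.615
Difference = 0.882 − 0.615 = 0.267

0.267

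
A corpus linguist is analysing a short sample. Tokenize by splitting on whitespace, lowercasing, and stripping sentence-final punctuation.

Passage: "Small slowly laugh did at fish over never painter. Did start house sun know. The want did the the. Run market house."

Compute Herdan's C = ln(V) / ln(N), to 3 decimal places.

N = 22, V = 17.
ln(V) = 2.833213, ln(N) = 3.091042
C = 2.833213 / 3.091042 = 0.917

0.917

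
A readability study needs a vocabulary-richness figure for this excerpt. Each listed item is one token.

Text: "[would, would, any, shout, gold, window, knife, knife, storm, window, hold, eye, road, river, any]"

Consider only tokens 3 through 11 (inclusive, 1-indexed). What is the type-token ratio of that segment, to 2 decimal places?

Segment tokens 3–11: any, shout, gold, window, knife, knife, storm, window, hold
Segment N = 9, segment V = 7.
TTR = 7 / 9 = 0.78

0.78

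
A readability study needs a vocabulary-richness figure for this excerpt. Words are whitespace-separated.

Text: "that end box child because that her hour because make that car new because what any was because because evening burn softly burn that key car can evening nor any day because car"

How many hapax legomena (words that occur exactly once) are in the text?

14

Frequencies: because:6, that:4, car:3, any:2, evening:2, burn:2, end:1, box:1, child:1, her:1, hour:1, make:1, new:1, what:1, was:1, softly:1, key:1, can:1, nor:1, day:1
Hapax (freq=1): box, can, child, day, end, her, hour, key, make, new, nor, softly, was, what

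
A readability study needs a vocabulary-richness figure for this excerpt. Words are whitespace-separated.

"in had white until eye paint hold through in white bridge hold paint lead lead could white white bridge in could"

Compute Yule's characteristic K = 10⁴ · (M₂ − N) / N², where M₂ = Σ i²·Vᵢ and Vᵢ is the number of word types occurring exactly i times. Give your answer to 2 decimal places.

Frequencies: white:4, in:3, paint:2, hold:2, bridge:2, lead:2, could:2, had:1, until:1, eye:1, through:1
N = 21. Frequency spectrum: V_1=4, V_2=5, V_3=1, V_4=1
M₂ = 1²·4 + 2²·5 + 3²·1 + 4²·1 = 49
K = 10000 × (49 − 21) / 21² = 634.92

634.92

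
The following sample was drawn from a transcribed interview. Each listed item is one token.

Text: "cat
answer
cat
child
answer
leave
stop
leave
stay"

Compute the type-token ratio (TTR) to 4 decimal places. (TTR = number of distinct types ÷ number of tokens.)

0.6667

N = 9 tokens, V = 6 types.
TTR = V / N = 6 / 9 = 0.6667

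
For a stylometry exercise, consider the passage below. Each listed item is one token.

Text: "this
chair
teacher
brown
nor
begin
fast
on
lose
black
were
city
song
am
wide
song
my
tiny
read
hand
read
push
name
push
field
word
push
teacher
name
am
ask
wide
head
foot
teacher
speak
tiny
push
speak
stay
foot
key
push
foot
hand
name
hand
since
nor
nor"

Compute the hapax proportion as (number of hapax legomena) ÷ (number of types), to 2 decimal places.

Frequencies: push:5, teacher:3, nor:3, hand:3, name:3, foot:3, song:2, am:2, wide:2, tiny:2, read:2, speak:2, this:1, chair:1, brown:1, begin:1, fast:1, on:1, lose:1, black:1, … (10 more, each freq 1)
Hapax count = 18; type count = 30.
Ratio = 18 / 30 = 0.60

0.60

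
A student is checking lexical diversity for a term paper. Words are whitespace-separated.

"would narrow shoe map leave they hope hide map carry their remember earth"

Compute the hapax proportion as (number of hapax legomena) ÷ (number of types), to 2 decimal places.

0.92

Frequencies: map:2, would:1, narrow:1, shoe:1, leave:1, they:1, hope:1, hide:1, carry:1, their:1, remember:1, earth:1
Hapax count = 11; type count = 12.
Ratio = 11 / 12 = 0.92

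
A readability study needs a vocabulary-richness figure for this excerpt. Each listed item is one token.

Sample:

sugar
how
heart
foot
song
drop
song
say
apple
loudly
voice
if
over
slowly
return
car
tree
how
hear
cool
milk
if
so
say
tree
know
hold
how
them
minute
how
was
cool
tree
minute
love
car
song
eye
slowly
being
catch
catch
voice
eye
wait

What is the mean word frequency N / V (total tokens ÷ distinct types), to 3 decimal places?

1.533

N = 46 tokens, V = 30 types.
Mean frequency = N / V = 46 / 30 = 1.533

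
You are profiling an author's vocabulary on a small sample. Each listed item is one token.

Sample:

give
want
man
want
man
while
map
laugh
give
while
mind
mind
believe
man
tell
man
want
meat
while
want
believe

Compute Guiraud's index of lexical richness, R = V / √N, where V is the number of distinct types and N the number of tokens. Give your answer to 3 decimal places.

2.182

N = 21, V = 10.
√N = 4.582576
R = 10 / 4.582576 = 2.182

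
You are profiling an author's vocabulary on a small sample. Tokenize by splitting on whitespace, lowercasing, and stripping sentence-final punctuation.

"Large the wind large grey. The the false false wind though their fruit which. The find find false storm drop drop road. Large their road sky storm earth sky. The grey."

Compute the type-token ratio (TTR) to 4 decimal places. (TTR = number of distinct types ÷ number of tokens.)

N = 31 tokens, V = 15 types.
TTR = V / N = 15 / 31 = 0.4839

0.4839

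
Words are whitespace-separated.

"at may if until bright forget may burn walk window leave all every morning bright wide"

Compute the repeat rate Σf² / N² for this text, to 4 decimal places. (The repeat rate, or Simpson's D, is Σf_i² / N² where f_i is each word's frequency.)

0.0781

Frequencies: may:2, bright:2, at:1, if:1, until:1, forget:1, burn:1, walk:1, window:1, leave:1, all:1, every:1, morning:1, wide:1
Σf² = 20; N² = 256
Repeat rate = 20 / 256 = 0.0781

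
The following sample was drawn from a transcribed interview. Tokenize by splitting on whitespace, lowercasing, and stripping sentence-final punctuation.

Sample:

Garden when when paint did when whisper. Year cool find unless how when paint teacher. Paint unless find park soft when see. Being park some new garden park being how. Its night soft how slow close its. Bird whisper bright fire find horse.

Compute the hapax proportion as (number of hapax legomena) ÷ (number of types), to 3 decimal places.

Frequencies: when:5, paint:3, find:3, how:3, park:3, garden:2, whisper:2, unless:2, soft:2, being:2, its:2, did:1, year:1, cool:1, teacher:1, see:1, some:1, new:1, night:1, slow:1, … (5 more, each freq 1)
Hapax count = 14; type count = 25.
Ratio = 14 / 25 = 0.560

0.560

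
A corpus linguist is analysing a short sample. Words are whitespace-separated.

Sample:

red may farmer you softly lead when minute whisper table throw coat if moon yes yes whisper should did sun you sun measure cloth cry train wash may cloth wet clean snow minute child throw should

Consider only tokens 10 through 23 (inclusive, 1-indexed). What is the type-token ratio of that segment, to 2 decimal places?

0.86

Segment tokens 10–23: table, throw, coat, if, moon, yes, yes, whisper, should, did, sun, you, sun, measure
Segment N = 14, segment V = 12.
TTR = 12 / 14 = 0.86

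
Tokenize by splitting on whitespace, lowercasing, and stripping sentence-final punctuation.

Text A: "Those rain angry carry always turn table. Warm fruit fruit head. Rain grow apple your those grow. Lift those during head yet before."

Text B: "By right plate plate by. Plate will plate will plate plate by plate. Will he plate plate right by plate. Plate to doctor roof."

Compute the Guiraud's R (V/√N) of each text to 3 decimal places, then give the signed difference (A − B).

A: V=17, N=23, R=3.545
B: V=8, N=24, R=1.633
Difference = 3.545 − 1.633 = 1.912

1.912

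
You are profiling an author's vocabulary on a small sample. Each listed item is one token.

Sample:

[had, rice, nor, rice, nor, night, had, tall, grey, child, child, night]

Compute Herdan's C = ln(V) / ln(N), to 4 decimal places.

N = 12, V = 7.
ln(V) = 1.945910, ln(N) = 2.484907
C = 1.945910 / 2.484907 = 0.7831

0.7831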